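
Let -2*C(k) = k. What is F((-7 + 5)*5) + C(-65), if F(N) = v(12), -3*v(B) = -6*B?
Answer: 113/2 ≈ 56.500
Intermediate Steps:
v(B) = 2*B (v(B) = -(-2)*B = 2*B)
F(N) = 24 (F(N) = 2*12 = 24)
C(k) = -k/2
F((-7 + 5)*5) + C(-65) = 24 - ½*(-65) = 24 + 65/2 = 113/2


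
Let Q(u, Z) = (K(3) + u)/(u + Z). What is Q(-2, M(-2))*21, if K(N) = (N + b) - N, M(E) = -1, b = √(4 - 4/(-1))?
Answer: 14 - 14*√2 ≈ -5.7990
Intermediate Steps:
b = 2*√2 (b = √(4 - 4*(-1)) = √(4 + 4) = √8 = 2*√2 ≈ 2.8284)
K(N) = 2*√2 (K(N) = (N + 2*√2) - N = 2*√2)
Q(u, Z) = (u + 2*√2)/(Z + u) (Q(u, Z) = (2*√2 + u)/(u + Z) = (u + 2*√2)/(Z + u))
Q(-2, M(-2))*21 = ((-2 + 2*√2)/(-1 - 2))*21 = ((-2 + 2*√2)/(-3))*21 = -(-2 + 2*√2)/3*21 = (⅔ - 2*√2/3)*21 = 14 - 14*√2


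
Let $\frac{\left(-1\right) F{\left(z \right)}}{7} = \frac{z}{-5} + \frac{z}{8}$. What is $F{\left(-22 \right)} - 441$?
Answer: $- \frac{9051}{20} \approx -452.55$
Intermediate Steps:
$F{\left(z \right)} = \frac{21 z}{40}$ ($F{\left(z \right)} = - 7 \left(\frac{z}{-5} + \frac{z}{8}\right) = - 7 \left(z \left(- \frac{1}{5}\right) + z \frac{1}{8}\right) = - 7 \left(- \frac{z}{5} + \frac{z}{8}\right) = - 7 \left(- \frac{3 z}{40}\right) = \frac{21 z}{40}$)
$F{\left(-22 \right)} - 441 = \frac{21}{40} \left(-22\right) - 441 = - \frac{231}{20} - 441 = - \frac{9051}{20}$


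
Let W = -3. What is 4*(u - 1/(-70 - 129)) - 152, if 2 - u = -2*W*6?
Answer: -57308/199 ≈ -287.98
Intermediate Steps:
u = -34 (u = 2 - (-2*(-3))*6 = 2 - 6*6 = 2 - 1*36 = 2 - 36 = -34)
4*(u - 1/(-70 - 129)) - 152 = 4*(-34 - 1/(-70 - 129)) - 152 = 4*(-34 - 1/(-199)) - 152 = 4*(-34 - 1*(-1/199)) - 152 = 4*(-34 + 1/199) - 152 = 4*(-6765/199) - 152 = -27060/199 - 152 = -57308/199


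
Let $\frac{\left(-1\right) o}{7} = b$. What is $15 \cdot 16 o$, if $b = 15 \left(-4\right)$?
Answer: $100800$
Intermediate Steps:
$b = -60$
$o = 420$ ($o = \left(-7\right) \left(-60\right) = 420$)
$15 \cdot 16 o = 15 \cdot 16 \cdot 420 = 240 \cdot 420 = 100800$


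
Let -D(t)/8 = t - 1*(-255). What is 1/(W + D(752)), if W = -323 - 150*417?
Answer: -1/70929 ≈ -1.4099e-5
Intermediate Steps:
D(t) = -2040 - 8*t (D(t) = -8*(t - 1*(-255)) = -8*(t + 255) = -8*(255 + t) = -2040 - 8*t)
W = -62873 (W = -323 - 62550 = -62873)
1/(W + D(752)) = 1/(-62873 + (-2040 - 8*752)) = 1/(-62873 + (-2040 - 6016)) = 1/(-62873 - 8056) = 1/(-70929) = -1/70929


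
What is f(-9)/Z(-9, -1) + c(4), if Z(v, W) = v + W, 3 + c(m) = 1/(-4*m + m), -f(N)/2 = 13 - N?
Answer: 79/60 ≈ 1.3167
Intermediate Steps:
f(N) = -26 + 2*N (f(N) = -2*(13 - N) = -26 + 2*N)
c(m) = -3 - 1/(3*m) (c(m) = -3 + 1/(-4*m + m) = -3 + 1/(-3*m) = -3 - 1/(3*m))
Z(v, W) = W + v
f(-9)/Z(-9, -1) + c(4) = (-26 + 2*(-9))/(-1 - 9) + (-3 - ⅓/4) = (-26 - 18)/(-10) + (-3 - ⅓*¼) = -44*(-⅒) + (-3 - 1/12) = 22/5 - 37/12 = 79/60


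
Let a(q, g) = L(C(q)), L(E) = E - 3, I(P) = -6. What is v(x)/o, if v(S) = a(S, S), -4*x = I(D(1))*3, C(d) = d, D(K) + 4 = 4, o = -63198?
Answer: -1/42132 ≈ -2.3735e-5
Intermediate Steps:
D(K) = 0 (D(K) = -4 + 4 = 0)
L(E) = -3 + E
x = 9/2 (x = -(-3)*3/2 = -¼*(-18) = 9/2 ≈ 4.5000)
a(q, g) = -3 + q
v(S) = -3 + S
v(x)/o = (-3 + 9/2)/(-63198) = (3/2)*(-1/63198) = -1/42132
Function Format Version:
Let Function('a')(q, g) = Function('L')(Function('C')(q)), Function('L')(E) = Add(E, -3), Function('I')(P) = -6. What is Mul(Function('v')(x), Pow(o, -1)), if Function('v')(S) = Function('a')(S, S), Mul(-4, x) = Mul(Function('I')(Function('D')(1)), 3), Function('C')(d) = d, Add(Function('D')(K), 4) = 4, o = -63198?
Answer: Rational(-1, 42132) ≈ -2.3735e-5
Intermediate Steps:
Function('D')(K) = 0 (Function('D')(K) = Add(-4, 4) = 0)
Function('L')(E) = Add(-3, E)
x = Rational(9, 2) (x = Mul(Rational(-1, 4), Mul(-6, 3)) = Mul(Rational(-1, 4), -18) = Rational(9, 2) ≈ 4.5000)
Function('a')(q, g) = Add(-3, q)
Function('v')(S) = Add(-3, S)
Mul(Function('v')(x), Pow(o, -1)) = Mul(Add(-3, Rational(9, 2)), Pow(-63198, -1)) = Mul(Rational(3, 2), Rational(-1, 63198)) = Rational(-1, 42132)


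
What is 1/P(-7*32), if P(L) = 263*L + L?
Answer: -1/59136 ≈ -1.6910e-5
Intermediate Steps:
P(L) = 264*L
1/P(-7*32) = 1/(264*(-7*32)) = 1/(264*(-224)) = 1/(-59136) = -1/59136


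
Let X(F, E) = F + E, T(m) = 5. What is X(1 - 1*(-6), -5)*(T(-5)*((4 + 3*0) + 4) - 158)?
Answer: -236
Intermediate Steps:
X(F, E) = E + F
X(1 - 1*(-6), -5)*(T(-5)*((4 + 3*0) + 4) - 158) = (-5 + (1 - 1*(-6)))*(5*((4 + 3*0) + 4) - 158) = (-5 + (1 + 6))*(5*((4 + 0) + 4) - 158) = (-5 + 7)*(5*(4 + 4) - 158) = 2*(5*8 - 158) = 2*(40 - 158) = 2*(-118) = -236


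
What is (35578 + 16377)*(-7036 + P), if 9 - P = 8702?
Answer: -817200195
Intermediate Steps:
P = -8693 (P = 9 - 1*8702 = 9 - 8702 = -8693)
(35578 + 16377)*(-7036 + P) = (35578 + 16377)*(-7036 - 8693) = 51955*(-15729) = -817200195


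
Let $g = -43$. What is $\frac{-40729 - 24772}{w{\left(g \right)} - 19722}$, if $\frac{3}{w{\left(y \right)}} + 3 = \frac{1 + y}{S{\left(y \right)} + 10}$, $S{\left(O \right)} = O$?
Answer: $\frac{1244519}{374751} \approx 3.3209$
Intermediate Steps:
$w{\left(y \right)} = \frac{3}{-3 + \frac{1 + y}{10 + y}}$ ($w{\left(y \right)} = \frac{3}{-3 + \frac{1 + y}{y + 10}} = \frac{3}{-3 + \frac{1 + y}{10 + y}}$)
$\frac{-40729 - 24772}{w{\left(g \right)} - 19722} = \frac{-40729 - 24772}{\frac{3 \left(-10 - -43\right)}{29 + 2 \left(-43\right)} - 19722} = - \frac{65501}{\frac{3 \left(-10 + 43\right)}{29 - 86} - 19722} = - \frac{65501}{3 \frac{1}{-57} \cdot 33 - 19722} = - \frac{65501}{3 \left(- \frac{1}{57}\right) 33 - 19722} = - \frac{65501}{- \frac{33}{19} - 19722} = - \frac{65501}{- \frac{374751}{19}} = \left(-65501\right) \left(- \frac{19}{374751}\right) = \frac{1244519}{374751}$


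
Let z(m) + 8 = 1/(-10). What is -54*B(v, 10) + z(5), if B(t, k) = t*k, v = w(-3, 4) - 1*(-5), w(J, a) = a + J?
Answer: -32481/10 ≈ -3248.1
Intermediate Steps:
w(J, a) = J + a
z(m) = -81/10 (z(m) = -8 + 1/(-10) = -8 - ⅒ = -81/10)
v = 6 (v = (-3 + 4) - 1*(-5) = 1 + 5 = 6)
B(t, k) = k*t
-54*B(v, 10) + z(5) = -540*6 - 81/10 = -54*60 - 81/10 = -3240 - 81/10 = -32481/10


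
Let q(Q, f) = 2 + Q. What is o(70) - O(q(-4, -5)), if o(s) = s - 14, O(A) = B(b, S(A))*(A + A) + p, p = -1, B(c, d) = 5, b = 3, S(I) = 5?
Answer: 77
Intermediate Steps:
O(A) = -1 + 10*A (O(A) = 5*(A + A) - 1 = 5*(2*A) - 1 = 10*A - 1 = -1 + 10*A)
o(s) = -14 + s
o(70) - O(q(-4, -5)) = (-14 + 70) - (-1 + 10*(2 - 4)) = 56 - (-1 + 10*(-2)) = 56 - (-1 - 20) = 56 - 1*(-21) = 56 + 21 = 77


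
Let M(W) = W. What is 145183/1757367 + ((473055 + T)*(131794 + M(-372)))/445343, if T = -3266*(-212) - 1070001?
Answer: 22043956496162573/782631091881 ≈ 28166.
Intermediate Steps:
T = -377609 (T = 692392 - 1070001 = -377609)
145183/1757367 + ((473055 + T)*(131794 + M(-372)))/445343 = 145183/1757367 + ((473055 - 377609)*(131794 - 372))/445343 = 145183*(1/1757367) + (95446*131422)*(1/445343) = 145183/1757367 + 12543704212*(1/445343) = 145183/1757367 + 12543704212/445343 = 22043956496162573/782631091881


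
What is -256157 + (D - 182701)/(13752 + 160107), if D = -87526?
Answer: -44535470090/173859 ≈ -2.5616e+5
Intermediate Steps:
-256157 + (D - 182701)/(13752 + 160107) = -256157 + (-87526 - 182701)/(13752 + 160107) = -256157 - 270227/173859 = -44535470090/173859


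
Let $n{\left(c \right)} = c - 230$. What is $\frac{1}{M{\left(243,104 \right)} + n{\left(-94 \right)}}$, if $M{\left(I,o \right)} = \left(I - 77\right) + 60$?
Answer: $- \frac{1}{98} \approx -0.010204$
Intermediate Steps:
$n{\left(c \right)} = -230 + c$
$M{\left(I,o \right)} = -17 + I$ ($M{\left(I,o \right)} = \left(-77 + I\right) + 60 = -17 + I$)
$\frac{1}{M{\left(243,104 \right)} + n{\left(-94 \right)}} = \frac{1}{\left(-17 + 243\right) - 324} = \frac{1}{226 - 324} = \frac{1}{-98} = - \frac{1}{98}$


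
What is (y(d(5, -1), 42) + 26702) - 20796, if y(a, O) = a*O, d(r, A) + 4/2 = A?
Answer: 5780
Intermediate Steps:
d(r, A) = -2 + A
y(a, O) = O*a
(y(d(5, -1), 42) + 26702) - 20796 = (42*(-2 - 1) + 26702) - 20796 = (42*(-3) + 26702) - 20796 = (-126 + 26702) - 20796 = 26576 - 20796 = 5780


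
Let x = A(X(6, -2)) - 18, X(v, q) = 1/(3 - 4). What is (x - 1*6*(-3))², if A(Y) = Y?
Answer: 1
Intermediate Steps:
X(v, q) = -1 (X(v, q) = 1/(-1) = -1)
x = -19 (x = -1 - 18 = -19)
(x - 1*6*(-3))² = (-19 - 1*6*(-3))² = (-19 - 6*(-3))² = (-19 + 18)² = (-1)² = 1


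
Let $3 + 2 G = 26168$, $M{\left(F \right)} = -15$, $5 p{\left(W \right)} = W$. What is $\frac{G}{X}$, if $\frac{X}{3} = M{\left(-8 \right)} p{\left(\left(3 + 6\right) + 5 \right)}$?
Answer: $- \frac{26165}{252} \approx -103.83$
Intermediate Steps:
$p{\left(W \right)} = \frac{W}{5}$
$X = -126$ ($X = 3 \left(- 15 \frac{\left(3 + 6\right) + 5}{5}\right) = 3 \left(- 15 \frac{9 + 5}{5}\right) = 3 \left(- 15 \cdot \frac{1}{5} \cdot 14\right) = 3 \left(\left(-15\right) \frac{14}{5}\right) = 3 \left(-42\right) = -126$)
$G = \frac{26165}{2}$ ($G = - \frac{3}{2} + \frac{1}{2} \cdot 26168 = - \frac{3}{2} + 13084 = \frac{26165}{2} \approx 13083.0$)
$\frac{G}{X} = \frac{26165}{2 \left(-126\right)} = \frac{26165}{2} \left(- \frac{1}{126}\right) = - \frac{26165}{252}$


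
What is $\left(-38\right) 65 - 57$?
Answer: $-2527$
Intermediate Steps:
$\left(-38\right) 65 - 57 = -2470 - 57 = -2527$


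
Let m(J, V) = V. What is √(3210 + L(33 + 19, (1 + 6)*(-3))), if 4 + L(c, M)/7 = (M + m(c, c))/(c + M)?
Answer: √3189 ≈ 56.471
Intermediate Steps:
L(c, M) = -21 (L(c, M) = -28 + 7*((M + c)/(c + M)) = -28 + 7*((M + c)/(M + c)) = -28 + 7*1 = -28 + 7 = -21)
√(3210 + L(33 + 19, (1 + 6)*(-3))) = √(3210 - 21) = √3189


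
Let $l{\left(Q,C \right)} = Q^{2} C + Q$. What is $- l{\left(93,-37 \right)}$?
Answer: $319920$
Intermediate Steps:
$l{\left(Q,C \right)} = Q + C Q^{2}$ ($l{\left(Q,C \right)} = C Q^{2} + Q = Q + C Q^{2}$)
$- l{\left(93,-37 \right)} = - 93 \left(1 - 3441\right) = - 93 \left(-3440\right) = \left(-1\right) \left(-319920\right) = 319920$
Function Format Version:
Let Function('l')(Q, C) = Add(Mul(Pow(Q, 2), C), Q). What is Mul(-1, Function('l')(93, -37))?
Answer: 319920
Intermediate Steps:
Function('l')(Q, C) = Add(Q, Mul(C, Pow(Q, 2))) (Function('l')(Q, C) = Add(Mul(C, Pow(Q, 2)), Q) = Add(Q, Mul(C, Pow(Q, 2))))
Mul(-1, Function('l')(93, -37)) = Mul(-1, Mul(93, Add(1, Mul(-37, 93)))) = Mul(-1, Mul(93, Add(1, -3441))) = Mul(-1, Mul(93, -3440)) = Mul(-1, -319920) = 319920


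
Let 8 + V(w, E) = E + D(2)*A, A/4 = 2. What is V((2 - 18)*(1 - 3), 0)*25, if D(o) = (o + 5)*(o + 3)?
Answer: 6800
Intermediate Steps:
A = 8 (A = 4*2 = 8)
D(o) = (3 + o)*(5 + o) (D(o) = (5 + o)*(3 + o) = (3 + o)*(5 + o))
V(w, E) = 272 + E (V(w, E) = -8 + (E + (15 + 2**2 + 8*2)*8) = -8 + (E + (15 + 4 + 16)*8) = -8 + (E + 35*8) = -8 + (E + 280) = -8 + (280 + E) = 272 + E)
V((2 - 18)*(1 - 3), 0)*25 = (272 + 0)*25 = 272*25 = 6800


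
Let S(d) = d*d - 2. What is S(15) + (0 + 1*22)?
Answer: 245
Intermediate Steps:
S(d) = -2 + d² (S(d) = d² - 2 = -2 + d²)
S(15) + (0 + 1*22) = (-2 + 15²) + (0 + 1*22) = (-2 + 225) + (0 + 22) = 223 + 22 = 245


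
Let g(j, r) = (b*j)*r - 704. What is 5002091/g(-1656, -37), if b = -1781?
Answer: -5002091/109126136 ≈ -0.045838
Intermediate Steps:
g(j, r) = -704 - 1781*j*r (g(j, r) = (-1781*j)*r - 704 = -1781*j*r - 704 = -704 - 1781*j*r)
5002091/g(-1656, -37) = 5002091/(-704 - 1781*(-1656)*(-37)) = 5002091/(-704 - 109125432) = 5002091/(-109126136) = 5002091*(-1/109126136) = -5002091/109126136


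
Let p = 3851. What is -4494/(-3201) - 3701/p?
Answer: 1819831/4109017 ≈ 0.44289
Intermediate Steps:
-4494/(-3201) - 3701/p = -4494/(-3201) - 3701/3851 = -4494*(-1/3201) - 3701*1/3851 = 1498/1067 - 3701/3851 = 1819831/4109017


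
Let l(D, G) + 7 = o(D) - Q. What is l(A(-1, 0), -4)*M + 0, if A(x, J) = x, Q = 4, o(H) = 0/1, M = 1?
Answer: -11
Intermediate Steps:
o(H) = 0 (o(H) = 0*1 = 0)
l(D, G) = -11 (l(D, G) = -7 + (0 - 1*4) = -7 + (0 - 4) = -7 - 4 = -11)
l(A(-1, 0), -4)*M + 0 = -11*1 + 0 = -11 + 0 = -11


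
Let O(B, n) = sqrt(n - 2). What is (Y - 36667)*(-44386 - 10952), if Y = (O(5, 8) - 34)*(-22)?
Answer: 1987685622 + 1217436*sqrt(6) ≈ 1.9907e+9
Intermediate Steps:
O(B, n) = sqrt(-2 + n)
Y = 748 - 22*sqrt(6) (Y = (sqrt(-2 + 8) - 34)*(-22) = (sqrt(6) - 34)*(-22) = (-34 + sqrt(6))*(-22) = 748 - 22*sqrt(6) ≈ 694.11)
(Y - 36667)*(-44386 - 10952) = ((748 - 22*sqrt(6)) - 36667)*(-44386 - 10952) = (-35919 - 22*sqrt(6))*(-55338) = 1987685622 + 1217436*sqrt(6)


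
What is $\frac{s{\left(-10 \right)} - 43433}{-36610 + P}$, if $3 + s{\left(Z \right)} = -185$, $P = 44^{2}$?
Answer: $\frac{43621}{34674} \approx 1.258$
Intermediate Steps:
$P = 1936$
$s{\left(Z \right)} = -188$ ($s{\left(Z \right)} = -3 - 185 = -188$)
$\frac{s{\left(-10 \right)} - 43433}{-36610 + P} = \frac{-188 - 43433}{-36610 + 1936} = - \frac{43621}{-34674} = \left(-43621\right) \left(- \frac{1}{34674}\right) = \frac{43621}{34674}$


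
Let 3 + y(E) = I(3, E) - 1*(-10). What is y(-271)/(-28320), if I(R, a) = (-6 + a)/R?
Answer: 8/2655 ≈ 0.0030132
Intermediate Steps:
I(R, a) = (-6 + a)/R
y(E) = 5 + E/3 (y(E) = -3 + ((-6 + E)/3 - 1*(-10)) = -3 + ((-6 + E)/3 + 10) = -3 + ((-2 + E/3) + 10) = -3 + (8 + E/3) = 5 + E/3)
y(-271)/(-28320) = (5 + (1/3)*(-271))/(-28320) = (5 - 271/3)*(-1/28320) = -256/3*(-1/28320) = 8/2655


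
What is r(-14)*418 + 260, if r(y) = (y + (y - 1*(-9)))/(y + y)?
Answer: 7611/14 ≈ 543.64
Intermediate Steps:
r(y) = (9 + 2*y)/(2*y) (r(y) = (y + (y + 9))/((2*y)) = (y + (9 + y))*(1/(2*y)) = (9 + 2*y)*(1/(2*y)) = (9 + 2*y)/(2*y))
r(-14)*418 + 260 = ((9/2 - 14)/(-14))*418 + 260 = -1/14*(-19/2)*418 + 260 = (19/28)*418 + 260 = 3971/14 + 260 = 7611/14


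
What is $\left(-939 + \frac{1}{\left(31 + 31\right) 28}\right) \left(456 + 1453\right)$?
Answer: $- \frac{3111866627}{1736} \approx -1.7926 \cdot 10^{6}$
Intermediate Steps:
$\left(-939 + \frac{1}{\left(31 + 31\right) 28}\right) \left(456 + 1453\right) = \left(-939 + \frac{1}{62 \cdot 28}\right) 1909 = \left(-939 + \frac{1}{1736}\right) 1909 = \left(- \frac{1630103}{1736}\right) 1909 = - \frac{3111866627}{1736}$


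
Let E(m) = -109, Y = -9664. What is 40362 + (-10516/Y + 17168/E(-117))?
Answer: 10587899201/263344 ≈ 40206.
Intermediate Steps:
40362 + (-10516/Y + 17168/E(-117)) = 40362 + (-10516/(-9664) + 17168/(-109)) = 40362 + (-10516*(-1/9664) + 17168*(-1/109)) = 40362 + (2629/2416 - 17168/109) = 40362 - 41191327/263344 = 10587899201/263344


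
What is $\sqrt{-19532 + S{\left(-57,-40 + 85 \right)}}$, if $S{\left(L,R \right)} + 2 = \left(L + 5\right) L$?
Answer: $i \sqrt{16570} \approx 128.72 i$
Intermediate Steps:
$S{\left(L,R \right)} = -2 + L \left(5 + L\right)$ ($S{\left(L,R \right)} = -2 + \left(L + 5\right) L = -2 + \left(5 + L\right) L = -2 + L \left(5 + L\right)$)
$\sqrt{-19532 + S{\left(-57,-40 + 85 \right)}} = \sqrt{-19532 + \left(-2 + \left(-57\right)^{2} + 5 \left(-57\right)\right)} = \sqrt{-19532 - -2962} = \sqrt{-19532 + 2962} = \sqrt{-16570} = i \sqrt{16570}$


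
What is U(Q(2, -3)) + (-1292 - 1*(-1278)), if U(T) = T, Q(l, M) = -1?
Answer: -15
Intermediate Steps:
U(Q(2, -3)) + (-1292 - 1*(-1278)) = -1 + (-1292 - 1*(-1278)) = -1 + (-1292 + 1278) = -1 - 14 = -15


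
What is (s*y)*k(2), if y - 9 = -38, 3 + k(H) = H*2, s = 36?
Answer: -1044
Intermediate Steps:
k(H) = -3 + 2*H (k(H) = -3 + H*2 = -3 + 2*H)
y = -29 (y = 9 - 38 = -29)
(s*y)*k(2) = (36*(-29))*(-3 + 2*2) = -1044*(-3 + 4) = -1044*1 = -1044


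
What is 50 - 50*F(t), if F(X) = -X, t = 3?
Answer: 200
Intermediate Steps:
50 - 50*F(t) = 50 - (-50)*3 = 50 - 50*(-3) = 50 + 150 = 200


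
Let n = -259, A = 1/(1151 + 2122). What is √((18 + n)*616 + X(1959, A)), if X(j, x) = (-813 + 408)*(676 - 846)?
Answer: I*√79606 ≈ 282.15*I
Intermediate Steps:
A = 1/3273 ≈ 0.00030553
X(j, x) = 68850 (X(j, x) = -405*(-170) = 68850)
√((18 + n)*616 + X(1959, A)) = √((18 - 259)*616 + 68850) = √(-241*616 + 68850) = √(-148456 + 68850) = √(-79606) = I*√79606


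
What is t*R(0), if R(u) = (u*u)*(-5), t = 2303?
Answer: 0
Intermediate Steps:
R(u) = -5*u² (R(u) = u²*(-5) = -5*u²)
t*R(0) = 2303*(-5*0²) = 2303*(-5*0) = 2303*0 = 0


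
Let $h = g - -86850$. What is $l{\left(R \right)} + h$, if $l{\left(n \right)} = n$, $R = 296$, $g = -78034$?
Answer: $9112$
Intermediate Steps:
$h = 8816$ ($h = -78034 - -86850 = -78034 + 86850 = 8816$)
$l{\left(R \right)} + h = 296 + 8816 = 9112$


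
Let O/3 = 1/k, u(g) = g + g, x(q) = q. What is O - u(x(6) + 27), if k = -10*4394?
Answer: -2900043/43940 ≈ -66.000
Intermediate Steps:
u(g) = 2*g
k = -43940
O = -3/43940 (O = 3/(-43940) = 3*(-1/43940) = -3/43940 ≈ -6.8275e-5)
O - u(x(6) + 27) = -3/43940 - 2*(6 + 27) = -3/43940 - 2*33 = -3/43940 - 1*66 = -3/43940 - 66 = -2900043/43940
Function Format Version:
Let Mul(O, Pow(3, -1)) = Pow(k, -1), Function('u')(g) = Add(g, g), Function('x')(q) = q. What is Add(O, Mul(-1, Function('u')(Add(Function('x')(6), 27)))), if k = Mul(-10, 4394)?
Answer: Rational(-2900043, 43940) ≈ -66.000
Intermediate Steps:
Function('u')(g) = Mul(2, g)
k = -43940
O = Rational(-3, 43940) (O = Mul(3, Pow(-43940, -1)) = Mul(3, Rational(-1, 43940)) = Rational(-3, 43940) ≈ -6.8275e-5)
Add(O, Mul(-1, Function('u')(Add(Function('x')(6), 27)))) = Add(Rational(-3, 43940), Mul(-1, Mul(2, Add(6, 27)))) = Add(Rational(-3, 43940), Mul(-1, Mul(2, 33))) = Add(Rational(-3, 43940), Mul(-1, 66)) = Add(Rational(-3, 43940), -66) = Rational(-2900043, 43940)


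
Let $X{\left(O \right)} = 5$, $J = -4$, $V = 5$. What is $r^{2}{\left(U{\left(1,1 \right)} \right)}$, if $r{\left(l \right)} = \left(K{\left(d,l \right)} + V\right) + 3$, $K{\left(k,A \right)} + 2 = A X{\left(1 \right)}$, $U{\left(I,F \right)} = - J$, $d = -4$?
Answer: $676$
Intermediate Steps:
$U{\left(I,F \right)} = 4$ ($U{\left(I,F \right)} = \left(-1\right) \left(-4\right) = 4$)
$K{\left(k,A \right)} = -2 + 5 A$ ($K{\left(k,A \right)} = -2 + A 5 = -2 + 5 A$)
$r{\left(l \right)} = 6 + 5 l$ ($r{\left(l \right)} = \left(\left(-2 + 5 l\right) + 5\right) + 3 = \left(3 + 5 l\right) + 3 = 6 + 5 l$)
$r^{2}{\left(U{\left(1,1 \right)} \right)} = \left(6 + 5 \cdot 4\right)^{2} = \left(6 + 20\right)^{2} = 26^{2} = 676$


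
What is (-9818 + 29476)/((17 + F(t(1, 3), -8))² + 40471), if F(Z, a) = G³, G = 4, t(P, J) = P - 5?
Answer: 9829/23516 ≈ 0.41797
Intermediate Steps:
t(P, J) = -5 + P
F(Z, a) = 64 (F(Z, a) = 4³ = 64)
(-9818 + 29476)/((17 + F(t(1, 3), -8))² + 40471) = (-9818 + 29476)/((17 + 64)² + 40471) = 19658/(81² + 40471) = 19658/(6561 + 40471) = 19658/47032 = 19658*(1/47032) = 9829/23516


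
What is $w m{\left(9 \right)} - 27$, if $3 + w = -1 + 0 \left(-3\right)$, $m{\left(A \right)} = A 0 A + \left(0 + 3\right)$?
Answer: $-39$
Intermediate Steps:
$m{\left(A \right)} = 3$ ($m{\left(A \right)} = 0 A + 3 = 0 + 3 = 3$)
$w = -4$ ($w = -3 + \left(-1 + 0 \left(-3\right)\right) = -3 + \left(-1 + 0\right) = -3 - 1 = -4$)
$w m{\left(9 \right)} - 27 = \left(-4\right) 3 - 27 = -12 - 27 = -39$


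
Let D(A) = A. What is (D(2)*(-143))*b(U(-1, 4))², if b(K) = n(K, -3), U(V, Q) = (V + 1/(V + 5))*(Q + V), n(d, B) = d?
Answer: -11583/8 ≈ -1447.9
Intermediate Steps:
U(V, Q) = (Q + V)*(V + 1/(5 + V)) (U(V, Q) = (V + 1/(5 + V))*(Q + V) = (Q + V)*(V + 1/(5 + V)))
b(K) = K
(D(2)*(-143))*b(U(-1, 4))² = (2*(-143))*((4 - 1 + (-1)³ + 5*(-1)² + 4*(-1)² + 5*4*(-1))/(5 - 1))² = -286*(4 - 1 - 1 + 5*1 + 4*1 - 20)²/16 = -286*(4 - 1 - 1 + 5 + 4 - 20)²/16 = -286*((¼)*(-9))² = -286*(-9/4)² = -286*81/16 = -11583/8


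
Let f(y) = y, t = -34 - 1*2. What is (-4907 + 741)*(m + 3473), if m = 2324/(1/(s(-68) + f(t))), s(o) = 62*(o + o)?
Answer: 81970878394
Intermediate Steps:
t = -36 (t = -34 - 2 = -36)
s(o) = 124*o (s(o) = 62*(2*o) = 124*o)
m = -19679632 (m = 2324/(1/(124*(-68) - 36)) = 2324/(1/(-8432 - 36)) = 2324/(1/(-8468)) = 2324/(-1/8468) = 2324*(-8468) = -19679632)
(-4907 + 741)*(m + 3473) = (-4907 + 741)*(-19679632 + 3473) = -4166*(-19676159) = 81970878394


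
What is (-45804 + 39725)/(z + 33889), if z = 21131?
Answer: -6079/55020 ≈ -0.11049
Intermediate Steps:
(-45804 + 39725)/(z + 33889) = (-45804 + 39725)/(21131 + 33889) = -6079/55020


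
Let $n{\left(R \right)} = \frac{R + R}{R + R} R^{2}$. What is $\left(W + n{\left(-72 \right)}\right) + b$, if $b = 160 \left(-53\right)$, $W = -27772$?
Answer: $-31068$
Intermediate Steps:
$n{\left(R \right)} = R^{2}$ ($n{\left(R \right)} = \frac{2 R}{2 R} R^{2} = 2 R \frac{1}{2 R} R^{2} = 1 R^{2} = R^{2}$)
$b = -8480$
$\left(W + n{\left(-72 \right)}\right) + b = \left(-27772 + \left(-72\right)^{2}\right) - 8480 = \left(-27772 + 5184\right) - 8480 = -22588 - 8480 = -31068$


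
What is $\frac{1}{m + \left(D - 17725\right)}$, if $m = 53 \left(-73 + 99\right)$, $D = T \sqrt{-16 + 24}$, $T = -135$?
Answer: $- \frac{5449}{89026203} + \frac{30 \sqrt{2}}{29675401} \approx -5.9777 \cdot 10^{-5}$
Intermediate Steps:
$D = - 270 \sqrt{2}$ ($D = - 135 \sqrt{-16 + 24} = - 135 \sqrt{8} = - 135 \cdot 2 \sqrt{2} = - 270 \sqrt{2} \approx -381.84$)
$m = 1378$ ($m = 53 \cdot 26 = 1378$)
$\frac{1}{m + \left(D - 17725\right)} = \frac{1}{1378 - \left(17725 + 270 \sqrt{2}\right)} = \frac{1}{-16347 - 270 \sqrt{2}}$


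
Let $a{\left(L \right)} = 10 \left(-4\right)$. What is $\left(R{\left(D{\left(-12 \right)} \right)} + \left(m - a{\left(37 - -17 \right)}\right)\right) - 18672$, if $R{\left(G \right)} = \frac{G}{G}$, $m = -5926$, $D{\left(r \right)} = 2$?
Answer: $-24557$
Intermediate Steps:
$a{\left(L \right)} = -40$
$R{\left(G \right)} = 1$
$\left(R{\left(D{\left(-12 \right)} \right)} + \left(m - a{\left(37 - -17 \right)}\right)\right) - 18672 = \left(1 - 5886\right) - 18672 = -5885 - 18672 = -24557$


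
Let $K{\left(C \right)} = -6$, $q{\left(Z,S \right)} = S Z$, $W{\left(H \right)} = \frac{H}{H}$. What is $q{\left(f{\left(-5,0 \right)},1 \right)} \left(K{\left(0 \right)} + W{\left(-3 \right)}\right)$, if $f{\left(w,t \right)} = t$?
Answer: $0$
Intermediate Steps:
$W{\left(H \right)} = 1$
$q{\left(f{\left(-5,0 \right)},1 \right)} \left(K{\left(0 \right)} + W{\left(-3 \right)}\right) = 1 \cdot 0 \left(-6 + 1\right) = 0 \left(-5\right) = 0$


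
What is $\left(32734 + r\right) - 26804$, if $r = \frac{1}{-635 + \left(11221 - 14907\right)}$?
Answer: $\frac{25623529}{4321} \approx 5930.0$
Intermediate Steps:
$r = - \frac{1}{4321}$ ($r = \frac{1}{-635 + \left(11221 - 14907\right)} = \frac{1}{-635 - 3686} = \frac{1}{-4321} = - \frac{1}{4321} \approx -0.00023143$)
$\left(32734 + r\right) - 26804 = \left(32734 - \frac{1}{4321}\right) - 26804 = \frac{141443613}{4321} - 26804 = \frac{25623529}{4321}$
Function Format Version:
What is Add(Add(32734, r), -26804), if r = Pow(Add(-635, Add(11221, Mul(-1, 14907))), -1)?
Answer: Rational(25623529, 4321) ≈ 5930.0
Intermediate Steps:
r = Rational(-1, 4321) (r = Pow(Add(-635, Add(11221, -14907)), -1) = Pow(Add(-635, -3686), -1) = Pow(-4321, -1) = Rational(-1, 4321) ≈ -0.00023143)
Add(Add(32734, r), -26804) = Add(Add(32734, Rational(-1, 4321)), -26804) = Add(Rational(141443613, 4321), -26804) = Rational(25623529, 4321)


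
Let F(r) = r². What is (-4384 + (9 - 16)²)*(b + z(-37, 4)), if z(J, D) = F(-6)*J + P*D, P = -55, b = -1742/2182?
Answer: 7343936505/1091 ≈ 6.7314e+6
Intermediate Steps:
b = -871/1091 (b = -1742*1/2182 = -871/1091 ≈ -0.79835)
z(J, D) = -55*D + 36*J (z(J, D) = (-6)²*J - 55*D = 36*J - 55*D = -55*D + 36*J)
(-4384 + (9 - 16)²)*(b + z(-37, 4)) = (-4384 + (9 - 16)²)*(-871/1091 + (-55*4 + 36*(-37))) = (-4384 + (-7)²)*(-871/1091 + (-220 - 1332)) = (-4384 + 49)*(-871/1091 - 1552) = -4335*(-1694103/1091) = 7343936505/1091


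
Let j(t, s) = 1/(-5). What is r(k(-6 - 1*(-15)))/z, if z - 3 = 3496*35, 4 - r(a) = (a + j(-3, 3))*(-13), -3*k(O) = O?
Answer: -188/611815 ≈ -0.00030728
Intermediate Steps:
j(t, s) = -1/5 (j(t, s) = 1*(-1/5) = -1/5)
k(O) = -O/3
r(a) = 7/5 + 13*a (r(a) = 4 - (a - 1/5)*(-13) = 4 - (-1/5 + a)*(-13) = 4 - (13/5 - 13*a) = 4 + (-13/5 + 13*a) = 7/5 + 13*a)
z = 122363 (z = 3 + 3496*35 = 3 + 122360 = 122363)
r(k(-6 - 1*(-15)))/z = (7/5 + 13*(-(-6 - 1*(-15))/3))/122363 = (7/5 + 13*(-(-6 + 15)/3))*(1/122363) = (7/5 + 13*(-1/3*9))*(1/122363) = (7/5 + 13*(-3))*(1/122363) = (7/5 - 39)*(1/122363) = -188/5*1/122363 = -188/611815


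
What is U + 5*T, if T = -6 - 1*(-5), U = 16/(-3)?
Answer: -31/3 ≈ -10.333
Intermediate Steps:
U = -16/3 (U = 16*(-1/3) = -16/3 ≈ -5.3333)
T = -1 (T = -6 + 5 = -1)
U + 5*T = -16/3 + 5*(-1) = -16/3 - 5 = -31/3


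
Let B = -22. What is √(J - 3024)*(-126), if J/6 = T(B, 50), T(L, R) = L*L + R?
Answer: -756*√5 ≈ -1690.5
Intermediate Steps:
T(L, R) = R + L² (T(L, R) = L² + R = R + L²)
J = 3204 (J = 6*(50 + (-22)²) = 6*(50 + 484) = 6*534 = 3204)
√(J - 3024)*(-126) = √(3204 - 3024)*(-126) = √180*(-126) = (6*√5)*(-126) = -756*√5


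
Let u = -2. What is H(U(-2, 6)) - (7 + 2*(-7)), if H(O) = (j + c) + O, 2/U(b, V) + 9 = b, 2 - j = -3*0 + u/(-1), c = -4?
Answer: 31/11 ≈ 2.8182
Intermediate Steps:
j = 0 (j = 2 - (-3*0 - 2/(-1)) = 2 - (0 - 2*(-1)) = 2 - (0 + 2) = 2 - 1*2 = 2 - 2 = 0)
U(b, V) = 2/(-9 + b)
H(O) = -4 + O (H(O) = (0 - 4) + O = -4 + O)
H(U(-2, 6)) - (7 + 2*(-7)) = (-4 + 2/(-9 - 2)) - (7 + 2*(-7)) = (-4 + 2/(-11)) - (7 - 14) = (-4 + 2*(-1/11)) - 1*(-7) = (-4 - 2/11) + 7 = -46/11 + 7 = 31/11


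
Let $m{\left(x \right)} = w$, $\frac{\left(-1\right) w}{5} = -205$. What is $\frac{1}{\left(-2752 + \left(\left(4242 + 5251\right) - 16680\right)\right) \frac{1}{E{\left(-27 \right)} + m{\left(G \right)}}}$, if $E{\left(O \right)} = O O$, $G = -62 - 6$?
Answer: $- \frac{1754}{9939} \approx -0.17648$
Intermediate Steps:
$G = -68$
$w = 1025$ ($w = \left(-5\right) \left(-205\right) = 1025$)
$m{\left(x \right)} = 1025$
$E{\left(O \right)} = O^{2}$
$\frac{1}{\left(-2752 + \left(\left(4242 + 5251\right) - 16680\right)\right) \frac{1}{E{\left(-27 \right)} + m{\left(G \right)}}} = \frac{1}{\left(-2752 + \left(\left(4242 + 5251\right) - 16680\right)\right) \frac{1}{\left(-27\right)^{2} + 1025}} = \frac{1}{\left(-2752 + \left(9493 - 16680\right)\right) \frac{1}{729 + 1025}} = \frac{1}{\left(-2752 - 7187\right) \frac{1}{1754}} = \frac{1}{\left(-9939\right) \frac{1}{1754}} = \frac{1}{- \frac{9939}{1754}} = - \frac{1754}{9939}$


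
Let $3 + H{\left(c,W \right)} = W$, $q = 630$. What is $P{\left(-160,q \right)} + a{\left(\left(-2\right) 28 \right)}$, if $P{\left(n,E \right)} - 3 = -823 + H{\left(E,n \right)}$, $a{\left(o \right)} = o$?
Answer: $-1039$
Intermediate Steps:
$H{\left(c,W \right)} = -3 + W$
$P{\left(n,E \right)} = -823 + n$ ($P{\left(n,E \right)} = 3 + \left(-823 + \left(-3 + n\right)\right) = 3 + \left(-826 + n\right) = -823 + n$)
$P{\left(-160,q \right)} + a{\left(\left(-2\right) 28 \right)} = \left(-823 - 160\right) - 56 = -983 - 56 = -1039$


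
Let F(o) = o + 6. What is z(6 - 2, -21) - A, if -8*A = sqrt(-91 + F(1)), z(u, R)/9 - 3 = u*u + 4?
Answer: 207 + I*sqrt(21)/4 ≈ 207.0 + 1.1456*I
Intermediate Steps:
F(o) = 6 + o
z(u, R) = 63 + 9*u**2 (z(u, R) = 27 + 9*(u*u + 4) = 27 + 9*(u**2 + 4) = 27 + 9*(4 + u**2) = 27 + (36 + 9*u**2) = 63 + 9*u**2)
A = -I*sqrt(21)/4 (A = -sqrt(-91 + (6 + 1))/8 = -sqrt(-91 + 7)/8 = -I*sqrt(21)/4 ≈ -1.1456*I)
z(6 - 2, -21) - A = (63 + 9*(6 - 2)**2) - (-1)*I*sqrt(21)/4 = (63 + 9*4**2) + I*sqrt(21)/4 = (63 + 9*16) + I*sqrt(21)/4 = (63 + 144) + I*sqrt(21)/4 = 207 + I*sqrt(21)/4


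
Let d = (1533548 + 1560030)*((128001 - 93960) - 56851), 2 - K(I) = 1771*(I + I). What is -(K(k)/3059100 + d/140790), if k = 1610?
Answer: 3597745136660437/7178178150 ≈ 5.0121e+5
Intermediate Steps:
K(I) = 2 - 3542*I (K(I) = 2 - 1771*(I + I) = 2 - 1771*2*I = 2 - 3542*I)
d = -70564514180 (d = 3093578*(34041 - 56851) = 3093578*(-22810) = -70564514180)
-(K(k)/3059100 + d/140790) = -((2 - 3542*1610)/3059100 - 70564514180/140790) = -((2 - 5702620)*(1/3059100) - 70564514180*1/140790) = -(-5702618*1/3059100 - 7056451418/14079) = -(-2851309/1529550 - 7056451418/14079) = -1*(-3597745136660437/7178178150) = 3597745136660437/7178178150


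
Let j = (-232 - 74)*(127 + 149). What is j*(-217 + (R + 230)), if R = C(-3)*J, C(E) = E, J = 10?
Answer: 1435752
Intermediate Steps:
j = -84456 (j = -306*276 = -84456)
R = -30 (R = -3*10 = -30)
j*(-217 + (R + 230)) = -84456*(-217 + (-30 + 230)) = -84456*(-217 + 200) = -84456*(-17) = 1435752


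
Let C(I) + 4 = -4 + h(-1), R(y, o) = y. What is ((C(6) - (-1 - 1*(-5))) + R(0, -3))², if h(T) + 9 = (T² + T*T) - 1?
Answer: 400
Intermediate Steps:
h(T) = -10 + 2*T² (h(T) = -9 + ((T² + T*T) - 1) = -9 + ((T² + T²) - 1) = -9 + (2*T² - 1) = -9 + (-1 + 2*T²) = -10 + 2*T²)
C(I) = -16 (C(I) = -4 + (-4 + (-10 + 2*(-1)²)) = -4 + (-4 + (-10 + 2*1)) = -4 + (-4 + (-10 + 2)) = -4 + (-4 - 8) = -4 - 12 = -16)
((C(6) - (-1 - 1*(-5))) + R(0, -3))² = ((-16 - (-1 - 1*(-5))) + 0)² = ((-16 - (-1 + 5)) + 0)² = ((-16 - 1*4) + 0)² = ((-16 - 4) + 0)² = (-20 + 0)² = (-20)² = 400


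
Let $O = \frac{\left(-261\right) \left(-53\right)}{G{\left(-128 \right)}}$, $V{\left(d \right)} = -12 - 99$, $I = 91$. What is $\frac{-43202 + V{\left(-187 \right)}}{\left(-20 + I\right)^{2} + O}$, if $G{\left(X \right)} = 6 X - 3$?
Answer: $- \frac{11131441}{1290926} \approx -8.6228$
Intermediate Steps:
$V{\left(d \right)} = -111$ ($V{\left(d \right)} = -12 - 99 = -111$)
$G{\left(X \right)} = -3 + 6 X$
$O = - \frac{4611}{257}$ ($O = \frac{\left(-261\right) \left(-53\right)}{-3 + 6 \left(-128\right)} = \frac{13833}{-3 - 768} = \frac{13833}{-771} = 13833 \left(- \frac{1}{771}\right) = - \frac{4611}{257} \approx -17.942$)
$\frac{-43202 + V{\left(-187 \right)}}{\left(-20 + I\right)^{2} + O} = \frac{-43202 - 111}{\left(-20 + 91\right)^{2} - \frac{4611}{257}} = - \frac{43313}{71^{2} - \frac{4611}{257}} = - \frac{43313}{5041 - \frac{4611}{257}} = - \frac{43313}{\frac{1290926}{257}} = \left(-43313\right) \frac{257}{1290926} = - \frac{11131441}{1290926}$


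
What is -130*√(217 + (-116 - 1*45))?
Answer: -260*√14 ≈ -972.83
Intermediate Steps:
-130*√(217 + (-116 - 1*45)) = -130*√(217 + (-116 - 45)) = -130*√(217 - 161) = -260*√14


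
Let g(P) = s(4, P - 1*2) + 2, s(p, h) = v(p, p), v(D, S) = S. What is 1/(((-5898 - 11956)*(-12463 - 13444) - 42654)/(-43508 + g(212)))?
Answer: -21751/231250462 ≈ -9.4058e-5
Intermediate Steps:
s(p, h) = p
g(P) = 6 (g(P) = 4 + 2 = 6)
1/(((-5898 - 11956)*(-12463 - 13444) - 42654)/(-43508 + g(212))) = 1/(((-5898 - 11956)*(-12463 - 13444) - 42654)/(-43508 + 6)) = 1/((-17854*(-25907) - 42654)/(-43502)) = 1/((462543578 - 42654)*(-1/43502)) = 1/(462500924*(-1/43502)) = 1/(-231250462/21751) = -21751/231250462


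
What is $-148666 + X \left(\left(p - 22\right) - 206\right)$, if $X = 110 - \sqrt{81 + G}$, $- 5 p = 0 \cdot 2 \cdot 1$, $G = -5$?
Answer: $-173746 + 456 \sqrt{19} \approx -1.7176 \cdot 10^{5}$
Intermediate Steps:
$p = 0$ ($p = - \frac{0 \cdot 2 \cdot 1}{5} = - \frac{0 \cdot 1}{5} = \left(- \frac{1}{5}\right) 0 = 0$)
$X = 110 - 2 \sqrt{19}$ ($X = 110 - \sqrt{81 - 5} = 110 - \sqrt{76} = 110 - 2 \sqrt{19} \approx 101.28$)
$-148666 + X \left(\left(p - 22\right) - 206\right) = -148666 + \left(110 - 2 \sqrt{19}\right) \left(\left(0 - 22\right) - 206\right) = -148666 + \left(110 - 2 \sqrt{19}\right) \left(-22 - 206\right) = -148666 + \left(110 - 2 \sqrt{19}\right) \left(-228\right) = -148666 - \left(25080 - 456 \sqrt{19}\right) = -173746 + 456 \sqrt{19}$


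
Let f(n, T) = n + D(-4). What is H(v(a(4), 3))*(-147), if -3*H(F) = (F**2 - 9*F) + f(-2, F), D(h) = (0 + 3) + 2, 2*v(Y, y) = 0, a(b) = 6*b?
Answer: 147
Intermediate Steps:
v(Y, y) = 0 (v(Y, y) = (1/2)*0 = 0)
D(h) = 5 (D(h) = 3 + 2 = 5)
f(n, T) = 5 + n (f(n, T) = n + 5 = 5 + n)
H(F) = -1 + 3*F - F**2/3 (H(F) = -((F**2 - 9*F) + (5 - 2))/3 = -((F**2 - 9*F) + 3)/3 = -(3 + F**2 - 9*F)/3 = -1 + 3*F - F**2/3)
H(v(a(4), 3))*(-147) = (-1 + 3*0 - 1/3*0**2)*(-147) = (-1 + 0 - 1/3*0)*(-147) = (-1 + 0 + 0)*(-147) = -1*(-147) = 147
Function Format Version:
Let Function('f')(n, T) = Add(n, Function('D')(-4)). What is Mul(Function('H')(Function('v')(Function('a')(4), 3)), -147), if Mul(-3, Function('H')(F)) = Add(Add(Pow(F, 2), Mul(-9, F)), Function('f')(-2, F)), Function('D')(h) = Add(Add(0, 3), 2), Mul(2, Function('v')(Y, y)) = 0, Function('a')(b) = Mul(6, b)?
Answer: 147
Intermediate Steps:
Function('v')(Y, y) = 0 (Function('v')(Y, y) = Mul(Rational(1, 2), 0) = 0)
Function('D')(h) = 5 (Function('D')(h) = Add(3, 2) = 5)
Function('f')(n, T) = Add(5, n) (Function('f')(n, T) = Add(n, 5) = Add(5, n))
Function('H')(F) = Add(-1, Mul(3, F), Mul(Rational(-1, 3), Pow(F, 2))) (Function('H')(F) = Mul(Rational(-1, 3), Add(Add(Pow(F, 2), Mul(-9, F)), Add(5, -2))) = Mul(Rational(-1, 3), Add(Add(Pow(F, 2), Mul(-9, F)), 3)) = Mul(Rational(-1, 3), Add(3, Pow(F, 2), Mul(-9, F))) = Add(-1, Mul(3, F), Mul(Rational(-1, 3), Pow(F, 2))))
Mul(Function('H')(Function('v')(Function('a')(4), 3)), -147) = Mul(Add(-1, Mul(3, 0), Mul(Rational(-1, 3), Pow(0, 2))), -147) = Mul(Add(-1, 0, Mul(Rational(-1, 3), 0)), -147) = Mul(Add(-1, 0, 0), -147) = Mul(-1, -147) = 147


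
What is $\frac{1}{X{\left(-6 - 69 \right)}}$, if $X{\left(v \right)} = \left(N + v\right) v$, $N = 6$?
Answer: $\frac{1}{5175} \approx 0.00019324$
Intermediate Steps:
$X{\left(v \right)} = v \left(6 + v\right)$ ($X{\left(v \right)} = \left(6 + v\right) v = v \left(6 + v\right)$)
$\frac{1}{X{\left(-6 - 69 \right)}} = \frac{1}{\left(-6 - 69\right) \left(6 - 75\right)} = \frac{1}{\left(-75\right) \left(6 - 75\right)} = \frac{1}{\left(-75\right) \left(-69\right)} = \frac{1}{5175}$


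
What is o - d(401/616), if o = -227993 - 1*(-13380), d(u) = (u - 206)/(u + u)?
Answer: -171993131/802 ≈ -2.1446e+5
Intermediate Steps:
d(u) = (-206 + u)/(2*u) (d(u) = (-206 + u)/((2*u)) = (-206 + u)*(1/(2*u)) = (-206 + u)/(2*u))
o = -214613 (o = -227993 + 13380 = -214613)
o - d(401/616) = -214613 - (-206 + 401/616)/(2*(401/616)) = -214613 - (-206 + 401*(1/616))/(2*(401*(1/616))) = -214613 - (-206 + 401/616)/(2*401/616) = -214613 - 616*(-126495)/(2*401*616) = -214613 - 1*(-126495/802) = -214613 + 126495/802 = -171993131/802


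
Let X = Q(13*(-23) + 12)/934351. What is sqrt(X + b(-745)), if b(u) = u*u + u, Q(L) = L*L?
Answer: sqrt(575378183815039)/32219 ≈ 744.50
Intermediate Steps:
Q(L) = L**2
b(u) = u + u**2 (b(u) = u**2 + u = u + u**2)
X = 82369/934351 (X = (13*(-23) + 12)**2/934351 = (-299 + 12)**2*(1/934351) = (-287)**2*(1/934351) = 82369*(1/934351) = 82369/934351 ≈ 0.088156)
sqrt(X + b(-745)) = sqrt(82369/934351 - 745*(1 - 745)) = sqrt(82369/934351 - 745*(-744)) = sqrt(82369/934351 + 554280) = sqrt(517892154649/934351) = sqrt(575378183815039)/32219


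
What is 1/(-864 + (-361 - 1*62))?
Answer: -1/1287 ≈ -0.00077700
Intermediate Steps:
1/(-864 + (-361 - 1*62)) = 1/(-864 + (-361 - 62)) = 1/(-864 - 423) = 1/(-1287) = -1/1287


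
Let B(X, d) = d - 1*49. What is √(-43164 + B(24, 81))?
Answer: 2*I*√10783 ≈ 207.68*I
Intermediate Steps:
B(X, d) = -49 + d (B(X, d) = d - 49 = -49 + d)
√(-43164 + B(24, 81)) = √(-43164 + (-49 + 81)) = √(-43164 + 32) = √(-43132) = 2*I*√10783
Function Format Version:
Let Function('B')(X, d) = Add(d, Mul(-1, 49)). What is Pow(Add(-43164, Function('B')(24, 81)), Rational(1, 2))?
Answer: Mul(2, I, Pow(10783, Rational(1, 2))) ≈ Mul(207.68, I)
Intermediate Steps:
Function('B')(X, d) = Add(-49, d) (Function('B')(X, d) = Add(d, -49) = Add(-49, d))
Pow(Add(-43164, Function('B')(24, 81)), Rational(1, 2)) = Pow(Add(-43164, Add(-49, 81)), Rational(1, 2)) = Pow(Add(-43164, 32), Rational(1, 2)) = Pow(-43132, Rational(1, 2)) = Mul(2, I, Pow(10783, Rational(1, 2)))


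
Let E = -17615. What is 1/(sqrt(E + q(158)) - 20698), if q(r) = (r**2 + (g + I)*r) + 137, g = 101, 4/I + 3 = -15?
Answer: -93141/1927727078 - 3*sqrt(52670)/1927727078 ≈ -4.8674e-5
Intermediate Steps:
I = -2/9 (I = 4/(-3 - 15) = 4/(-18) = 4*(-1/18) = -2/9 ≈ -0.22222)
q(r) = 137 + r**2 + 907*r/9 (q(r) = (r**2 + (101 - 2/9)*r) + 137 = (r**2 + 907*r/9) + 137 = 137 + r**2 + 907*r/9)
1/(sqrt(E + q(158)) - 20698) = 1/(sqrt(-17615 + (137 + 158**2 + (907/9)*158)) - 20698) = 1/(sqrt(-17615 + (137 + 24964 + 143306/9)) - 20698) = 1/(sqrt(-17615 + 369215/9) - 20698) = 1/(sqrt(210680/9) - 20698) = 1/(2*sqrt(52670)/3 - 20698) = 1/(-20698 + 2*sqrt(52670)/3)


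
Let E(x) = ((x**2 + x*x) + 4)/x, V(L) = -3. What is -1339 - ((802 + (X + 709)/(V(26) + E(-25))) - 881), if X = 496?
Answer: -1644415/1329 ≈ -1237.3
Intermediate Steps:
E(x) = (4 + 2*x**2)/x (E(x) = ((x**2 + x**2) + 4)/x = (2*x**2 + 4)/x = (4 + 2*x**2)/x)
-1339 - ((802 + (X + 709)/(V(26) + E(-25))) - 881) = -1339 - ((802 + (496 + 709)/(-3 + (2*(-25) + 4/(-25)))) - 881) = -1339 - ((802 + 1205/(-3 + (-50 + 4*(-1/25)))) - 881) = -1339 - ((802 + 1205/(-3 + (-50 - 4/25))) - 881) = -1339 - ((802 + 1205/(-3 - 1254/25)) - 881) = -1339 - ((802 + 1205/(-1329/25)) - 881) = -1339 - ((802 + 1205*(-25/1329)) - 881) = -1339 - ((802 - 30125/1329) - 881) = -1339 - (1035733/1329 - 881) = -1339 - 1*(-135116/1329) = -1339 + 135116/1329 = -1644415/1329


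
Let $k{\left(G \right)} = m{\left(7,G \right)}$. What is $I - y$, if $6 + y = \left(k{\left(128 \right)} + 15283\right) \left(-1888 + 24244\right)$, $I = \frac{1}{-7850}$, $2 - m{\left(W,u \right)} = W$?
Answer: $- \frac{2681206451701}{7850} \approx -3.4156 \cdot 10^{8}$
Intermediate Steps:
$m{\left(W,u \right)} = 2 - W$
$k{\left(G \right)} = -5$ ($k{\left(G \right)} = 2 - 7 = -5$)
$I = - \frac{1}{7850} \approx -0.00012739$
$y = 341554962$ ($y = -6 + \left(-5 + 15283\right) \left(-1888 + 24244\right) = -6 + 15278 \cdot 22356 = -6 + 341554968 = 341554962$)
$I - y = - \frac{1}{7850} - 341554962 = - \frac{2681206451701}{7850}$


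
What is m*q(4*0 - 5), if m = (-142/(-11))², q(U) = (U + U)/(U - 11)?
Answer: 25205/242 ≈ 104.15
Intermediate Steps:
q(U) = 2*U/(-11 + U) (q(U) = (2*U)/(-11 + U) = 2*U/(-11 + U))
m = 20164/121 (m = (-142*(-1/11))² = (142/11)² = 20164/121 ≈ 166.64)
m*q(4*0 - 5) = 20164*(2*(4*0 - 5)/(-11 + (4*0 - 5)))/121 = 20164*(2*(0 - 5)/(-11 + (0 - 5)))/121 = 20164*(2*(-5)/(-11 - 5))/121 = 20164*(2*(-5)/(-16))/121 = 20164*(2*(-5)*(-1/16))/121 = (20164/121)*(5/8) = 25205/242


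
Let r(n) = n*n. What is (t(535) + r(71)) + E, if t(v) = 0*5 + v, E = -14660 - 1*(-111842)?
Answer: 102758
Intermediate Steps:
r(n) = n**2
E = 97182 (E = -14660 + 111842 = 97182)
t(v) = v (t(v) = 0 + v = v)
(t(535) + r(71)) + E = (535 + 71**2) + 97182 = (535 + 5041) + 97182 = 5576 + 97182 = 102758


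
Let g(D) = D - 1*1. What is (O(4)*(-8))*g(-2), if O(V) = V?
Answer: 96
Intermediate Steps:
g(D) = -1 + D (g(D) = D - 1 = -1 + D)
(O(4)*(-8))*g(-2) = (4*(-8))*(-1 - 2) = -32*(-3) = 96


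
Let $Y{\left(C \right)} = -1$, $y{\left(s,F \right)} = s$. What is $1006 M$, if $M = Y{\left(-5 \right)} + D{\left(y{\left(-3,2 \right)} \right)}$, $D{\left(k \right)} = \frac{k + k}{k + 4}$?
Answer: $-7042$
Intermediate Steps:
$D{\left(k \right)} = \frac{2 k}{4 + k}$
$M = -7$ ($M = -1 + 2 \left(-3\right) \frac{1}{4 - 3} = -1 + 2 \left(-3\right) 1^{-1} = -1 + 2 \left(-3\right) 1 = -1 - 6 = -7$)
$1006 M = 1006 \left(-7\right) = -7042$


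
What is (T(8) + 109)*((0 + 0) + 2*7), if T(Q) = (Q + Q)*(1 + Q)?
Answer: 3542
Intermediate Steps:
T(Q) = 2*Q*(1 + Q) (T(Q) = (2*Q)*(1 + Q) = 2*Q*(1 + Q))
(T(8) + 109)*((0 + 0) + 2*7) = (2*8*(1 + 8) + 109)*((0 + 0) + 2*7) = (2*8*9 + 109)*(0 + 14) = (144 + 109)*14 = 253*14 = 3542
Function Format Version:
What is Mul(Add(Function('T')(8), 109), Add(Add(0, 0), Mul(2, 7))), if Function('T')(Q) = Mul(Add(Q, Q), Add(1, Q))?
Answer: 3542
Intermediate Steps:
Function('T')(Q) = Mul(2, Q, Add(1, Q)) (Function('T')(Q) = Mul(Mul(2, Q), Add(1, Q)) = Mul(2, Q, Add(1, Q)))
Mul(Add(Function('T')(8), 109), Add(Add(0, 0), Mul(2, 7))) = Mul(Add(Mul(2, 8, Add(1, 8)), 109), Add(Add(0, 0), Mul(2, 7))) = Mul(Add(Mul(2, 8, 9), 109), Add(0, 14)) = Mul(Add(144, 109), 14) = Mul(253, 14) = 3542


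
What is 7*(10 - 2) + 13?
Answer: 69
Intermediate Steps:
7*(10 - 2) + 13 = 7*8 + 13 = 56 + 13 = 69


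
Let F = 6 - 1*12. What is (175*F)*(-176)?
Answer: 184800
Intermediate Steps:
F = -6 (F = 6 - 12 = -6)
(175*F)*(-176) = (175*(-6))*(-176) = -1050*(-176) = 184800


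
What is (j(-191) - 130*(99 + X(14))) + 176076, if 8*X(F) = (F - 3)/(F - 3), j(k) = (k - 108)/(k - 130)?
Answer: 209536835/1284 ≈ 1.6319e+5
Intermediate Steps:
j(k) = (-108 + k)/(-130 + k)
X(F) = ⅛ (X(F) = ((F - 3)/(F - 3))/8 = ((-3 + F)/(-3 + F))/8 = (⅛)*1 = ⅛)
(j(-191) - 130*(99 + X(14))) + 176076 = ((-108 - 191)/(-130 - 191) - 130*(99 + ⅛)) + 176076 = (-299/(-321) - 130*793/8) + 176076 = (-1/321*(-299) - 51545/4) + 176076 = (299/321 - 51545/4) + 176076 = -16544749/1284 + 176076 = 209536835/1284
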